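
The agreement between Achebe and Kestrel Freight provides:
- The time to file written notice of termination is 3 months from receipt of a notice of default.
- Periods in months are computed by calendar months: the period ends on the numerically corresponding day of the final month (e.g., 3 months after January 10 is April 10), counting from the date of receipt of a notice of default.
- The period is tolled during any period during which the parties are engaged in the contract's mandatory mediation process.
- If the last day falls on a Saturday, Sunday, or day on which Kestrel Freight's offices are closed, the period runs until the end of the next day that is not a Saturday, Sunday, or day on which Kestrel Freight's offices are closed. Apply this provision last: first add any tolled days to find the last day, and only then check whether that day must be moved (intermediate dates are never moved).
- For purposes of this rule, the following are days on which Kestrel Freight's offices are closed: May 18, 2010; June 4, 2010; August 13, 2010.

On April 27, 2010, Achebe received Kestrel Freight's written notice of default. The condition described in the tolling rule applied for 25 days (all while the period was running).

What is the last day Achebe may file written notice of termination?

3 months after April 27, 2010 is July 27, 2010.
Tolling adds 25 days: July 27, 2010 + 25 days = August 21, 2010.
August 21, 2010 is Saturday; August 22, 2010 is Sunday. The next qualifying day is August 23, 2010.

August 23, 2010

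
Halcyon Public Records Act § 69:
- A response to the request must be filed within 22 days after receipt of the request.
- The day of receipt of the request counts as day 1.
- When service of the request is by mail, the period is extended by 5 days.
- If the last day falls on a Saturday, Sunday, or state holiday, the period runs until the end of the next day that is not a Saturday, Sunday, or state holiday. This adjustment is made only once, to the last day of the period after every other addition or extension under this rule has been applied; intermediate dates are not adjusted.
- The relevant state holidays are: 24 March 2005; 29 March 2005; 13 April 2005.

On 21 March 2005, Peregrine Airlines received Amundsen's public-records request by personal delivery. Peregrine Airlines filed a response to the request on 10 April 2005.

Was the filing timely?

Counting 21 March 2005 as day 1, day 22 is April 11, 2005.
Service was not by mail, so no mail extension applies.
April 11, 2005 is a Monday and not a state holiday, so no extension applies.
The deadline is April 11, 2005; the filing on April 10, 2005 is on or before that date.

Yes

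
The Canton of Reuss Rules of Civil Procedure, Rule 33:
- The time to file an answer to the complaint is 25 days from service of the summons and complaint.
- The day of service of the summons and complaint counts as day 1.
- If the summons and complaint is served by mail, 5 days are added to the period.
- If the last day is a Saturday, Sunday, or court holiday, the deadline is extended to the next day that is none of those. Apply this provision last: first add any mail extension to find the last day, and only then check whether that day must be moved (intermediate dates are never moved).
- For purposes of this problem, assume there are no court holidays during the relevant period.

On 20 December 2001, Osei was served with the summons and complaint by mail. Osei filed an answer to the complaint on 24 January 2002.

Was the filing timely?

No

Counting 20 December 2001 as day 1, day 25 is January 13, 2002.
Service was by mail, adding 5 days: January 13, 2002 + 5 days = January 18, 2002.
January 18, 2002 is a Friday and not a court holiday, so no extension applies.
The deadline is January 18, 2002; the filing on January 24, 2002 is after that date.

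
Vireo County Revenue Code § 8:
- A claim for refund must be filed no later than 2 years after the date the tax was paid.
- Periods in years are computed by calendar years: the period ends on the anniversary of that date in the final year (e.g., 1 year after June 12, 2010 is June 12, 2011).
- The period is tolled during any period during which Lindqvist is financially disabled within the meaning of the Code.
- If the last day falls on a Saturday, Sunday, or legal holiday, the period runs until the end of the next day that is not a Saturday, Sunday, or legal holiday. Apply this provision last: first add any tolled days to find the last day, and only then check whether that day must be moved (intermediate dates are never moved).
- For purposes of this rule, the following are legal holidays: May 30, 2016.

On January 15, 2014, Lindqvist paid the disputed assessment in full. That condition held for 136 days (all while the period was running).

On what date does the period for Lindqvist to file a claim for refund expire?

2 years after January 15, 2014 is January 15, 2016.
Tolling adds 136 days: January 15, 2016 + 136 days = May 30, 2016.
May 30, 2016 is a listed holiday. The next qualifying day is May 31, 2016.

May 31, 2016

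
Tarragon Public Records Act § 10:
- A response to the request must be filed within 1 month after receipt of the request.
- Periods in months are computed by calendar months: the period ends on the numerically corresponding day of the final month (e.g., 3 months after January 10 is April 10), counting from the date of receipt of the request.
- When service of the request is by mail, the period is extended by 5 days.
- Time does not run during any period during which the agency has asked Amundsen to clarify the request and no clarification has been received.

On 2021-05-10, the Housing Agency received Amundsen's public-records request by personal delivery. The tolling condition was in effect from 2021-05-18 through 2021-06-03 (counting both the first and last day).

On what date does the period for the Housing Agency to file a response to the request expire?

June 27, 2021

1 month after 2021-05-10 is June 10, 2021.
Service was not by mail, so no mail extension applies.
From May 18, 2021 through June 3, 2021 inclusive is 17 days; tolling adds 17 days: June 10, 2021 + 17 days = June 27, 2021.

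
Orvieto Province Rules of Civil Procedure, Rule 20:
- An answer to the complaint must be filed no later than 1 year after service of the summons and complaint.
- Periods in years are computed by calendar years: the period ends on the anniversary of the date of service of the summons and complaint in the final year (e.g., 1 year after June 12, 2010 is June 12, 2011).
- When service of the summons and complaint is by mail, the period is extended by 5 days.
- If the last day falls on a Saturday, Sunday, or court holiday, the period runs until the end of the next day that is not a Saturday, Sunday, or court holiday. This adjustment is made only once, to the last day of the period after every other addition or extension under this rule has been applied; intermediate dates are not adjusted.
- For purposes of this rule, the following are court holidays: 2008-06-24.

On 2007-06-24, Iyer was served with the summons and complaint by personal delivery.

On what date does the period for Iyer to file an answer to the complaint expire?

1 year after 2007-06-24 is June 24, 2008.
Service was not by mail, so no mail extension applies.
June 24, 2008 is a listed holiday. The next qualifying day is June 25, 2008.

June 25, 2008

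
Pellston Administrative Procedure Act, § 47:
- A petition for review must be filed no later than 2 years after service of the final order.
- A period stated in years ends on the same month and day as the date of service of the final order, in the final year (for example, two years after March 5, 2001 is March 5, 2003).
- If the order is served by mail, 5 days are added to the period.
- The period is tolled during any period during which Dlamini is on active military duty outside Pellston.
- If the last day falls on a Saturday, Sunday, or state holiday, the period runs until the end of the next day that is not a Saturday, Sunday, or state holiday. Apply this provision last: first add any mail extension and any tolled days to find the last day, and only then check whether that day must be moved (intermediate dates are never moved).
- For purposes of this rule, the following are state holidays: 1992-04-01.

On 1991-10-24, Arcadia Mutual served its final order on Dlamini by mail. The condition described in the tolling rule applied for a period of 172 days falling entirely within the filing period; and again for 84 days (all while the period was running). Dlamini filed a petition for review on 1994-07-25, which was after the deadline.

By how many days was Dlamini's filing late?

2 years after 1991-10-24 is October 24, 1993.
Service was by mail, adding 5 days: October 24, 1993 + 5 days = October 29, 1993.
Tolling adds 172 days: October 29, 1993 + 172 days = April 19, 1994.
Tolling adds 84 days: April 19, 1994 + 84 days = July 12, 1994.
July 12, 1994 is a Tuesday and not a state holiday, so no extension applies.
The deadline is July 12, 1994; from July 12, 1994 to July 25, 1994 is 13 days.

13 days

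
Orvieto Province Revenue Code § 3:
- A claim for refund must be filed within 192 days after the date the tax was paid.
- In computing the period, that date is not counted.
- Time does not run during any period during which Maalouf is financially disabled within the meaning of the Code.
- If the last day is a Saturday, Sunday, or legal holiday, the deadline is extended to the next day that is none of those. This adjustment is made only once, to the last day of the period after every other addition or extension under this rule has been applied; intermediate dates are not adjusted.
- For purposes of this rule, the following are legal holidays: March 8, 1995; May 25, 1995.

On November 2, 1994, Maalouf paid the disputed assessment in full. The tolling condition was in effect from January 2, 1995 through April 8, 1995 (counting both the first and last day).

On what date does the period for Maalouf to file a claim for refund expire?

192 days after November 2, 1994 is May 13, 1995.
From January 2, 1995 through April 8, 1995 inclusive is 97 days; tolling adds 97 days: May 13, 1995 + 97 days = August 18, 1995.
August 18, 1995 is a Friday and not a legal holiday, so no extension applies.

August 18, 1995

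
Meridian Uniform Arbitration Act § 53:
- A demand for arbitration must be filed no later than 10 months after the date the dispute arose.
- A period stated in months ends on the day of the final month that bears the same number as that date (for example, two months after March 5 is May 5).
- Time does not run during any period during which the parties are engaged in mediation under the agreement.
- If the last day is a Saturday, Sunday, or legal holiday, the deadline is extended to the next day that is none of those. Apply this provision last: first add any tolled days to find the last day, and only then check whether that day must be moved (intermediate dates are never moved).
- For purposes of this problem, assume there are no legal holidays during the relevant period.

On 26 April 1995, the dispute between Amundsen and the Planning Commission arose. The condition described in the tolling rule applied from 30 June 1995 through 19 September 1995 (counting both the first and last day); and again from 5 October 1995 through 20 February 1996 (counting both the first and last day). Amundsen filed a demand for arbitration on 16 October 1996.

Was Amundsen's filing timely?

No

10 months after 26 April 1995 is February 26, 1996.
From June 30, 1995 through September 19, 1995 inclusive is 82 days; tolling adds 82 days: February 26, 1996 + 82 days = May 18, 1996.
From October 5, 1995 through February 20, 1996 inclusive is 139 days; tolling adds 139 days: May 18, 1996 + 139 days = October 4, 1996.
October 4, 1996 is a Friday and not a legal holiday, so no extension applies.
The deadline is October 4, 1996; the filing on October 16, 1996 is after that date.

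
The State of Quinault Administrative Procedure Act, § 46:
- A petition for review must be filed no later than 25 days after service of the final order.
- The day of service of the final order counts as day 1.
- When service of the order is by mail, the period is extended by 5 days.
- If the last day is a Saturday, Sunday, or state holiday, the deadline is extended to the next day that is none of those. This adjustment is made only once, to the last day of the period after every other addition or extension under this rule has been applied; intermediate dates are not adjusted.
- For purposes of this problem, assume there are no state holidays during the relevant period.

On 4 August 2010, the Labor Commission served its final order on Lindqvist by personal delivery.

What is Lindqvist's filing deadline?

Counting 4 August 2010 as day 1, day 25 is August 28, 2010.
Service was not by mail, so no mail extension applies.
August 28, 2010 is Saturday; August 29, 2010 is Sunday. The next qualifying day is August 30, 2010.

August 30, 2010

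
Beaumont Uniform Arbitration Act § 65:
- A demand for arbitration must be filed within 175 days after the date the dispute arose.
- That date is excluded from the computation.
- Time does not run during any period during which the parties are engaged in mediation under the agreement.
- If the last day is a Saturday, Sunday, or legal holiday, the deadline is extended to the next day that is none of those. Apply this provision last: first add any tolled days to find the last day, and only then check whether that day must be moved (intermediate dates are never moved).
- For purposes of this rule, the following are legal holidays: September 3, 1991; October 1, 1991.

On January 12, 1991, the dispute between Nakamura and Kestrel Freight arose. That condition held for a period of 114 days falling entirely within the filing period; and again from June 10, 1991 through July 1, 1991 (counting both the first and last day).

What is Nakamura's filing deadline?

November 19, 1991

175 days after January 12, 1991 is July 6, 1991.
Tolling adds 114 days: July 6, 1991 + 114 days = October 28, 1991.
From June 10, 1991 through July 1, 1991 inclusive is 22 days; tolling adds 22 days: October 28, 1991 + 22 days = November 19, 1991.
November 19, 1991 is a Tuesday and not a legal holiday, so no extension applies.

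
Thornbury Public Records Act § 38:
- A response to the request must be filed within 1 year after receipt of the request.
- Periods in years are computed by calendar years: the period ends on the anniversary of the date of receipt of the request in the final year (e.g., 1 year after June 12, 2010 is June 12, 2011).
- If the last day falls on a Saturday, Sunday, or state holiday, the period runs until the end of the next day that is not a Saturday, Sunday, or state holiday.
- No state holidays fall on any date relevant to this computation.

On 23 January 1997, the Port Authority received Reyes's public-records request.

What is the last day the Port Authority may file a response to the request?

1 year after 23 January 1997 is January 23, 1998.
January 23, 1998 is a Friday and not a state holiday, so no extension applies.

January 23, 1998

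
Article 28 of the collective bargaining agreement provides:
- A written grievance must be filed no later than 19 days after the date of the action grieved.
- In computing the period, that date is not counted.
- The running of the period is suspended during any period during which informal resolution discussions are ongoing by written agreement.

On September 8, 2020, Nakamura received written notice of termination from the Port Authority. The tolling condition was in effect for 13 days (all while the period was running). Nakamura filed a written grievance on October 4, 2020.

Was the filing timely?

19 days after September 8, 2020 is September 27, 2020.
Tolling adds 13 days: September 27, 2020 + 13 days = October 10, 2020.
The deadline is October 10, 2020; the filing on October 4, 2020 is on or before that date.

Yes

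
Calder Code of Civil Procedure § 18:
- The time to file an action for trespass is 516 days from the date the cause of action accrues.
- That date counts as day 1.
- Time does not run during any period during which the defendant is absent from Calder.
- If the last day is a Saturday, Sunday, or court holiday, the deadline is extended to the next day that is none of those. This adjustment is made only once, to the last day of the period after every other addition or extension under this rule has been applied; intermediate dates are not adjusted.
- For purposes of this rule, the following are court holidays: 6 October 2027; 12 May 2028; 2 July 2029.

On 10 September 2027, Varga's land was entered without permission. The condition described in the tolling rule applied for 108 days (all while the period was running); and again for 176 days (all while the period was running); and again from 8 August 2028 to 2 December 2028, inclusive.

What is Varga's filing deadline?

March 14, 2030

Counting 10 September 2027 as day 1, day 516 is February 6, 2029.
Tolling adds 108 days: February 6, 2029 + 108 days = May 25, 2029.
Tolling adds 176 days: May 25, 2029 + 176 days = November 17, 2029.
From August 8, 2028 through December 2, 2028 inclusive is 117 days; tolling adds 117 days: November 17, 2029 + 117 days = March 14, 2030.
March 14, 2030 is a Thursday and not a court holiday, so no extension applies.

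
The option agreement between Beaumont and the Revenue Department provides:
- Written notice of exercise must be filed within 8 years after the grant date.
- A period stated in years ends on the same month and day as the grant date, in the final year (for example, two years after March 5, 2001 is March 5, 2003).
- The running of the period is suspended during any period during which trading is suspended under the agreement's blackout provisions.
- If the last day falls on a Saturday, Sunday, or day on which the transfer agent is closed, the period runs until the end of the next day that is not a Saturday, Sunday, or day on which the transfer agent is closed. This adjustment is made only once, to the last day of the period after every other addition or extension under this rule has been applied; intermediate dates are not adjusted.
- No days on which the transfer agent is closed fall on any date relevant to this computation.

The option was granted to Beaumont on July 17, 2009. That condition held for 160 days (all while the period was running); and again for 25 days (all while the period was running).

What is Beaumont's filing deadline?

8 years after July 17, 2009 is July 17, 2017.
Tolling adds 160 days: July 17, 2017 + 160 days = December 24, 2017.
Tolling adds 25 days: December 24, 2017 + 25 days = January 18, 2018.
January 18, 2018 is a Thursday and not a day on which the transfer agent is closed, so no extension applies.

January 18, 2018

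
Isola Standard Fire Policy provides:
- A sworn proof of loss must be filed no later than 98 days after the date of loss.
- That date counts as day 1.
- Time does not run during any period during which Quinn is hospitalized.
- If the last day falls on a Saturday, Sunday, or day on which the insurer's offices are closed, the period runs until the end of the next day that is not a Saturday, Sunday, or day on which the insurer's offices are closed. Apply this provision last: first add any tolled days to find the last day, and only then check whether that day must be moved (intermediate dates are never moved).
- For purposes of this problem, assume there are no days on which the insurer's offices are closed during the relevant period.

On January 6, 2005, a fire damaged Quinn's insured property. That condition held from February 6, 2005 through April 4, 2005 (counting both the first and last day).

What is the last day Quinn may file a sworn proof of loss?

Counting January 6, 2005 as day 1, day 98 is April 13, 2005.
From February 6, 2005 through April 4, 2005 inclusive is 58 days; tolling adds 58 days: April 13, 2005 + 58 days = June 10, 2005.
June 10, 2005 is a Friday and not a day on which the insurer's offices are closed, so no extension applies.

June 10, 2005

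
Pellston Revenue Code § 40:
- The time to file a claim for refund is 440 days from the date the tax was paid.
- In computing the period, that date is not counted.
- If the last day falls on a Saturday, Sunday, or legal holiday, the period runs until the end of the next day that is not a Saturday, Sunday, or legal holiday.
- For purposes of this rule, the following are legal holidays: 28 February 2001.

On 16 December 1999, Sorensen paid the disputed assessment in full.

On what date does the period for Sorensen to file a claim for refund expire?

March 1, 2001

440 days after 16 December 1999 is February 28, 2001.
February 28, 2001 is a listed holiday. The next qualifying day is March 1, 2001.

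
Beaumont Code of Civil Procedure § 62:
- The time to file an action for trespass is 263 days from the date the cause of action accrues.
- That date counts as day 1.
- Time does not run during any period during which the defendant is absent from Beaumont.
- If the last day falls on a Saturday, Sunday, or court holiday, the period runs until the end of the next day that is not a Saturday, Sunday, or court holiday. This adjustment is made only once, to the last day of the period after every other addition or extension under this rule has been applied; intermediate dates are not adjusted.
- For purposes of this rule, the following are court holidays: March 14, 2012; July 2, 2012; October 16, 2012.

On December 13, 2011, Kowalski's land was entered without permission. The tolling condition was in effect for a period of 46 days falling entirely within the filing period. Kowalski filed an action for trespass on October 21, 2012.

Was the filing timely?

No

Counting December 13, 2011 as day 1, day 263 is August 31, 2012.
Tolling adds 46 days: August 31, 2012 + 46 days = October 16, 2012.
October 16, 2012 is a listed holiday. The next qualifying day is October 17, 2012.
The deadline is October 17, 2012; the filing on October 21, 2012 is after that date.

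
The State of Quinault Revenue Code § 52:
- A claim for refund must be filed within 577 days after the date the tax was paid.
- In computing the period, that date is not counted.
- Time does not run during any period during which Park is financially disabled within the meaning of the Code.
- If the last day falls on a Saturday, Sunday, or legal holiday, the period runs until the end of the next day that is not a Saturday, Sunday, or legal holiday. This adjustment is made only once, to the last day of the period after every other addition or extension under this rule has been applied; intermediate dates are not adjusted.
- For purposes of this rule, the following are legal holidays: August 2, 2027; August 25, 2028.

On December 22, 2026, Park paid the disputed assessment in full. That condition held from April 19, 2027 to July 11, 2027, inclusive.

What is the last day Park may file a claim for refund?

577 days after December 22, 2026 is July 21, 2028.
From April 19, 2027 through July 11, 2027 inclusive is 84 days; tolling adds 84 days: July 21, 2028 + 84 days = October 13, 2028.
October 13, 2028 is a Friday and not a legal holiday, so no extension applies.

October 13, 2028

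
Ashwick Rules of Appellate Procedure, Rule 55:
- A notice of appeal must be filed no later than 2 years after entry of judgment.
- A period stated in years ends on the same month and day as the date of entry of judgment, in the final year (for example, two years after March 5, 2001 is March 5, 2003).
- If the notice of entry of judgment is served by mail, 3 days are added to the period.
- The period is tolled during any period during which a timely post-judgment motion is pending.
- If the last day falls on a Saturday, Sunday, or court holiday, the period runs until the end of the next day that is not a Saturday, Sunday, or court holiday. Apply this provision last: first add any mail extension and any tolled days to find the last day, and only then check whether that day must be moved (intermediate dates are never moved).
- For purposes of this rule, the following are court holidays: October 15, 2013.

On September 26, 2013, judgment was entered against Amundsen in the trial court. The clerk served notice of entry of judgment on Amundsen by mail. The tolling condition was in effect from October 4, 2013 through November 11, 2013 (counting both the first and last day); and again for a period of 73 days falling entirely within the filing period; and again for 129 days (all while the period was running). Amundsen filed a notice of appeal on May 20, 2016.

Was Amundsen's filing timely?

2 years after September 26, 2013 is September 26, 2015.
Service was by mail, adding 3 days: September 26, 2015 + 3 days = September 29, 2015.
From October 4, 2013 through November 11, 2013 inclusive is 39 days; tolling adds 39 days: September 29, 2015 + 39 days = November 7, 2015.
Tolling adds 73 days: November 7, 2015 + 73 days = January 19, 2016.
Tolling adds 129 days: January 19, 2016 + 129 days = May 27, 2016.
May 27, 2016 is a Friday and not a court holiday, so no extension applies.
The deadline is May 27, 2016; the filing on May 20, 2016 is on or before that date.

Yes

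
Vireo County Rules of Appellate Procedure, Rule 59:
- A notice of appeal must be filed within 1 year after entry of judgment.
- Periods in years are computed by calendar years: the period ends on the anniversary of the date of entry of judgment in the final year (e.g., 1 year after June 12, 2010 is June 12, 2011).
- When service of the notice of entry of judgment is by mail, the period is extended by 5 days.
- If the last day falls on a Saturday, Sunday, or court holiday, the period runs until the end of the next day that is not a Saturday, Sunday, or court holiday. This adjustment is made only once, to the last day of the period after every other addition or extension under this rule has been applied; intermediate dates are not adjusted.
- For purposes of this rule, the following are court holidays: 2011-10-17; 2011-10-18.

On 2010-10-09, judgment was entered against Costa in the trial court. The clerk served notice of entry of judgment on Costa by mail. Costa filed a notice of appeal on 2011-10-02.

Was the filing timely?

Yes

1 year after 2010-10-09 is October 9, 2011.
Service was by mail, adding 5 days: October 9, 2011 + 5 days = October 14, 2011.
October 14, 2011 is a Friday and not a court holiday, so no extension applies.
The deadline is October 14, 2011; the filing on October 2, 2011 is on or before that date.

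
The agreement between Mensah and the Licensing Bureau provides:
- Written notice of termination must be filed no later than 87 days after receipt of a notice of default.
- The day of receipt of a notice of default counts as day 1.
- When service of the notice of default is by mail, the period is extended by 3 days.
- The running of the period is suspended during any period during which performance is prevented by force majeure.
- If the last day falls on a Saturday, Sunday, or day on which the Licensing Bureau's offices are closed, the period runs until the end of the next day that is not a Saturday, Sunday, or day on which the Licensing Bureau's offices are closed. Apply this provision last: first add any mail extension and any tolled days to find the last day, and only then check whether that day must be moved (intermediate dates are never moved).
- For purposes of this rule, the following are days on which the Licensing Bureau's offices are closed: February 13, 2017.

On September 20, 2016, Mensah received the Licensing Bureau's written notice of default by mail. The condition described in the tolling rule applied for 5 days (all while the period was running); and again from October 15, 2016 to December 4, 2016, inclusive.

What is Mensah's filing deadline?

February 14, 2017

Counting September 20, 2016 as day 1, day 87 is December 15, 2016.
Service was by mail, adding 3 days: December 15, 2016 + 3 days = December 18, 2016.
Tolling adds 5 days: December 18, 2016 + 5 days = December 23, 2016.
From October 15, 2016 through December 4, 2016 inclusive is 51 days; tolling adds 51 days: December 23, 2016 + 51 days = February 12, 2017.
February 12, 2017 is Sunday; February 13, 2017 is a listed holiday. The next qualifying day is February 14, 2017.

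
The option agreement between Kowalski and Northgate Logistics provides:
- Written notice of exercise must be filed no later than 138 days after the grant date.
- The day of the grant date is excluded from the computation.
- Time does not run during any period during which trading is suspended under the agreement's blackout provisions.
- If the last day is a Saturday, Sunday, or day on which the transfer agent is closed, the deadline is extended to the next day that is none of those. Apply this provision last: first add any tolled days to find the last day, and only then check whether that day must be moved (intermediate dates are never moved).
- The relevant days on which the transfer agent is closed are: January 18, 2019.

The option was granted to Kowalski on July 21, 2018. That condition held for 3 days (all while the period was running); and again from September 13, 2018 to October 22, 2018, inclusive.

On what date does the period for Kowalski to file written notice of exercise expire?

138 days after July 21, 2018 is December 6, 2018.
Tolling adds 3 days: December 6, 2018 + 3 days = December 9, 2018.
From September 13, 2018 through October 22, 2018 inclusive is 40 days; tolling adds 40 days: December 9, 2018 + 40 days = January 18, 2019.
January 18, 2019 is a listed holiday; January 19, 2019 is Saturday; January 20, 2019 is Sunday. The next qualifying day is January 21, 2019.

January 21, 2019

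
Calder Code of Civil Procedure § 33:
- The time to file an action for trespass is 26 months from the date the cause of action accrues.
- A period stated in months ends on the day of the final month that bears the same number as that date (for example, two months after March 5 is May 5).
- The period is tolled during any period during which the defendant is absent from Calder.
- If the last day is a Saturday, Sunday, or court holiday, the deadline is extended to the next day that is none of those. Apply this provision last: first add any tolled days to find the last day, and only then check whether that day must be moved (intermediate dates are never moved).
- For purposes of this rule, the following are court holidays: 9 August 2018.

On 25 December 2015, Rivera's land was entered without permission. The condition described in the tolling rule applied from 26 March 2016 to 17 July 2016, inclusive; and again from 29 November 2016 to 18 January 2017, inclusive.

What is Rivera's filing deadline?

August 10, 2018

26 months after 25 December 2015 is February 25, 2018.
From March 26, 2016 through July 17, 2016 inclusive is 114 days; tolling adds 114 days: February 25, 2018 + 114 days = June 19, 2018.
From November 29, 2016 through January 18, 2017 inclusive is 51 days; tolling adds 51 days: June 19, 2018 + 51 days = August 9, 2018.
August 9, 2018 is a listed holiday. The next qualifying day is August 10, 2018.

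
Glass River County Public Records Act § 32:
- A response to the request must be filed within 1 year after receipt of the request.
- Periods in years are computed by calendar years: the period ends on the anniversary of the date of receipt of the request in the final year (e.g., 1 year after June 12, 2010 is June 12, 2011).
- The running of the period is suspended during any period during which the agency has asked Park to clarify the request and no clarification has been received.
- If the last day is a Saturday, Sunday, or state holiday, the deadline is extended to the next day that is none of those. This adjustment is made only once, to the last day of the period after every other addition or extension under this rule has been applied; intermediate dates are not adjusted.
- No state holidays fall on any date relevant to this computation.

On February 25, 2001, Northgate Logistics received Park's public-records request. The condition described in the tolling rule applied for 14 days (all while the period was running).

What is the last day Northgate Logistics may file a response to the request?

March 11, 2002

1 year after February 25, 2001 is February 25, 2002.
Tolling adds 14 days: February 25, 2002 + 14 days = March 11, 2002.
March 11, 2002 is a Monday and not a state holiday, so no extension applies.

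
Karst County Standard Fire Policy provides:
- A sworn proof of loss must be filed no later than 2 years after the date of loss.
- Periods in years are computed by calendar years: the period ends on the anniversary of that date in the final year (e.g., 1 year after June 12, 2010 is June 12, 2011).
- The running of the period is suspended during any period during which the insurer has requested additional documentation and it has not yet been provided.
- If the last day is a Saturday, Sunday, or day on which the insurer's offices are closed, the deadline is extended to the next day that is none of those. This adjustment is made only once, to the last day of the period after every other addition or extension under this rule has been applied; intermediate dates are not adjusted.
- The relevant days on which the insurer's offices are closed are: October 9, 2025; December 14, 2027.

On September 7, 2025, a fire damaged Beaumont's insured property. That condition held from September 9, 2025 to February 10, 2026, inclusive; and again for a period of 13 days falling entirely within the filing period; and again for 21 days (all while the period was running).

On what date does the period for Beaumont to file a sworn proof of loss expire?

2 years after September 7, 2025 is September 7, 2027.
From September 9, 2025 through February 10, 2026 inclusive is 155 days; tolling adds 155 days: September 7, 2027 + 155 days = February 9, 2028.
Tolling adds 13 days: February 9, 2028 + 13 days = February 22, 2028.
Tolling adds 21 days: February 22, 2028 + 21 days = March 14, 2028.
March 14, 2028 is a Tuesday and not a day on which the insurer's offices are closed, so no extension applies.

March 14, 2028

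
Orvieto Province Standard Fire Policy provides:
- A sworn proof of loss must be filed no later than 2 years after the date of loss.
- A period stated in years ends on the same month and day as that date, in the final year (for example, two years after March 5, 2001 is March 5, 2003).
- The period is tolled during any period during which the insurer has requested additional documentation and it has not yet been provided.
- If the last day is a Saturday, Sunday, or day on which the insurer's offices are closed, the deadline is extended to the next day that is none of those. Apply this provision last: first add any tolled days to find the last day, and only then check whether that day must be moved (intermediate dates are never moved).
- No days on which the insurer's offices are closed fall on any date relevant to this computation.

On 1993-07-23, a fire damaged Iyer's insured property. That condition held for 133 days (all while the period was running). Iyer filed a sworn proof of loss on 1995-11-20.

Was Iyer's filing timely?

2 years after 1993-07-23 is July 23, 1995.
Tolling adds 133 days: July 23, 1995 + 133 days = December 3, 1995.
December 3, 1995 is Sunday. The next qualifying day is December 4, 1995.
The deadline is December 4, 1995; the filing on November 20, 1995 is on or before that date.

Yes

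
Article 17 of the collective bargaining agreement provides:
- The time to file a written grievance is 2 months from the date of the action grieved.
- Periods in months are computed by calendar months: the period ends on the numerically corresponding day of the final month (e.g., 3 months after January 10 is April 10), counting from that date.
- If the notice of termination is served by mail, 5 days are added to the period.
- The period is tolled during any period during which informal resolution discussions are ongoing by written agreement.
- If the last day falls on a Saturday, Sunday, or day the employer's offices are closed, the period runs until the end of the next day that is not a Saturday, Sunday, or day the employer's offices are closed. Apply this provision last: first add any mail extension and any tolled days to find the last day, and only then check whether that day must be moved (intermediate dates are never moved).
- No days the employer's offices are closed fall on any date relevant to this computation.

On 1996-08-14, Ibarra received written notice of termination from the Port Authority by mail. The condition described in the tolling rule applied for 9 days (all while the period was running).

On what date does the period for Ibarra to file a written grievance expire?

October 28, 1996

2 months after 1996-08-14 is October 14, 1996.
Service was by mail, adding 5 days: October 14, 1996 + 5 days = October 19, 1996.
Tolling adds 9 days: October 19, 1996 + 9 days = October 28, 1996.
October 28, 1996 is a Monday and not a day the employer's offices are closed, so no extension applies.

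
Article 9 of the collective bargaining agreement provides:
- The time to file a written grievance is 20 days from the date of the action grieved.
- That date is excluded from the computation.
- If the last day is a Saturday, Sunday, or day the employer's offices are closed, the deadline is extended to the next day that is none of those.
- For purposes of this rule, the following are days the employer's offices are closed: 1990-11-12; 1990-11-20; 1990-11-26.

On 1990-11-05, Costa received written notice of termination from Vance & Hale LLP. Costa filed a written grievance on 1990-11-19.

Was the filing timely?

20 days after 1990-11-05 is November 25, 1990.
November 25, 1990 is Sunday; November 26, 1990 is a listed holiday. The next qualifying day is November 27, 1990.
The deadline is November 27, 1990; the filing on November 19, 1990 is on or before that date.

Yes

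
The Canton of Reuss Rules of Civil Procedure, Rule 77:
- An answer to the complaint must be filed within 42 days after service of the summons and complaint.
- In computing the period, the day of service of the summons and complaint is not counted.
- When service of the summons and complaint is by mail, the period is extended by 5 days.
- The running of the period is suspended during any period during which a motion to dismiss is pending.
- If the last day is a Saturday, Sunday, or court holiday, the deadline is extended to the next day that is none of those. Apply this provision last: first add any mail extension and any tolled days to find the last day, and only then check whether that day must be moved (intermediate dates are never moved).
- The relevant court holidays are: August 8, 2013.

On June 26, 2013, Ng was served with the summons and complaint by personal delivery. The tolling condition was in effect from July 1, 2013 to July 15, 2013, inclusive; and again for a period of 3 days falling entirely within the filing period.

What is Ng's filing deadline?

August 26, 2013

42 days after June 26, 2013 is August 7, 2013.
Service was not by mail, so no mail extension applies.
From July 1, 2013 through July 15, 2013 inclusive is 15 days; tolling adds 15 days: August 7, 2013 + 15 days = August 22, 2013.
Tolling adds 3 days: August 22, 2013 + 3 days = August 25, 2013.
August 25, 2013 is Sunday. The next qualifying day is August 26, 2013.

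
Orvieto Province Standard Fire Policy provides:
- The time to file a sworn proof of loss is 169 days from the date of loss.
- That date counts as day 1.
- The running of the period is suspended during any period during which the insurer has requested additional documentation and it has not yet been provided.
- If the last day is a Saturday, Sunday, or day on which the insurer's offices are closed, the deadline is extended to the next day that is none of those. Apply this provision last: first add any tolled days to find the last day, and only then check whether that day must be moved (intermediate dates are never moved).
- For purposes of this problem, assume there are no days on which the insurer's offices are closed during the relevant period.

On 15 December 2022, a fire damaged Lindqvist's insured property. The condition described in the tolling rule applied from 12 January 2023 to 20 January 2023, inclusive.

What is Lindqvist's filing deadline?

Counting 15 December 2022 as day 1, day 169 is June 1, 2023.
From January 12, 2023 through January 20, 2023 inclusive is 9 days; tolling adds 9 days: June 1, 2023 + 9 days = June 10, 2023.
June 10, 2023 is Saturday; June 11, 2023 is Sunday. The next qualifying day is June 12, 2023.

June 12, 2023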